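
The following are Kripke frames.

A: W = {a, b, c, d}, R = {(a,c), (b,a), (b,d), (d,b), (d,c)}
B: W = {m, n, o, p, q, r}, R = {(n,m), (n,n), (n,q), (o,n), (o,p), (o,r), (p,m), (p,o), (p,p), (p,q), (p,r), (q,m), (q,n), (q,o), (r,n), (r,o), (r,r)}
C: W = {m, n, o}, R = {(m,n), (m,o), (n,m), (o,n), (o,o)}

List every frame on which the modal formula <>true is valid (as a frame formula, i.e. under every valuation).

This is the axiom for seriality; its first-order frame correspondent is forall x exists y Rxy.
A: fails — world c has no successor.
B: fails — world m has no successor.
C: holds.
Valid on: C.

C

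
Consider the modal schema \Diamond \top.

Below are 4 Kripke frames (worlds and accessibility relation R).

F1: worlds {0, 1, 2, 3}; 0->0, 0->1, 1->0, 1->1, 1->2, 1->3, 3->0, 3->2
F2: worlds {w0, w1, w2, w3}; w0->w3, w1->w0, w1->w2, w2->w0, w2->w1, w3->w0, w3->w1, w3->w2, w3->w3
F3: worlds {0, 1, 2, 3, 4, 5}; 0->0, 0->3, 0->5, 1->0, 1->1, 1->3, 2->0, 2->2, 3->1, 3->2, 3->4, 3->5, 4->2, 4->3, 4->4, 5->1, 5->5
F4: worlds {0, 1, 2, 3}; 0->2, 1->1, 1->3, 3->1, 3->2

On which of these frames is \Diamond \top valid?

The schema corresponds to seriality: \forall x \exists y Rxy.
F1: fails — world 2 has no successor.
F2: satisfies the condition.
F3: satisfies the condition.
F4: fails — world 2 has no successor.

F2, F3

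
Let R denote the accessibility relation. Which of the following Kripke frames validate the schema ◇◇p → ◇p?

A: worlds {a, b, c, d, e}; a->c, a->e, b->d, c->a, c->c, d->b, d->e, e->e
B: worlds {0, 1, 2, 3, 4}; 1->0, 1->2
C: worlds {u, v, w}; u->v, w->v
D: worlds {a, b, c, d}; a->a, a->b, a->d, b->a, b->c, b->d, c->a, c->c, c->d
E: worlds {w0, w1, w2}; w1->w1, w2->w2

B, C, E

This is the axiom for transitivity; its first-order frame correspondent is ∀x ∀y ∀z (Rxy ∧ Ryz → Rxz).
A: fails — Rdb and Rbd but not Rdd.
B: satisfies the condition.
C: satisfies the condition.
D: fails — Rab and Rbc but not Rac.
E: satisfies the condition.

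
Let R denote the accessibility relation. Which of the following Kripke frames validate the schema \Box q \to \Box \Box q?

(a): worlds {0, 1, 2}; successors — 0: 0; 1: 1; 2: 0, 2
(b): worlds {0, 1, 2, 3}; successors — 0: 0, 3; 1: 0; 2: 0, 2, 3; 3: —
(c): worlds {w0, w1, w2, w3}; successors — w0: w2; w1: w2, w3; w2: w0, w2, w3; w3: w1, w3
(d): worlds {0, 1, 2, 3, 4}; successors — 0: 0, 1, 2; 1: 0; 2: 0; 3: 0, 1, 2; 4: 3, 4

This is the axiom for transitivity; its first-order frame correspondent is \forall x \forall y \forall z (Rxy \wedge Ryz \to Rxz).
(a): satisfies the condition.
(b): fails — R10 and R03 but not R13.
(c): fails — Rw1w2 and Rw2w0 but not Rw1w0.
(d): fails — R10 and R02 but not R12.

(a)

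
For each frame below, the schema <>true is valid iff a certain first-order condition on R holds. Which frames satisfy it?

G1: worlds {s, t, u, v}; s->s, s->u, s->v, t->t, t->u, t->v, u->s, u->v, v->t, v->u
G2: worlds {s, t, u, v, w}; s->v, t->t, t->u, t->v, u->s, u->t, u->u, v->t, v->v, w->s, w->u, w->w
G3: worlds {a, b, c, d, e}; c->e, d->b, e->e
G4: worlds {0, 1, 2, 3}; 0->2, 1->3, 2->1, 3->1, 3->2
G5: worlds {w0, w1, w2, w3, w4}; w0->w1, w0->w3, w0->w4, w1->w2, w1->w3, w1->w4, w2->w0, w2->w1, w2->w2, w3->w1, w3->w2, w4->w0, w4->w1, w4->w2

G1, G2, G4, G5

The schema corresponds to seriality: forall x exists y Rxy.
G1: satisfies the condition.
G2: satisfies the condition.
G3: fails — world a has no successor.
G4: satisfies the condition.
G5: satisfies the condition.
Valid on: G1, G2, G4, G5.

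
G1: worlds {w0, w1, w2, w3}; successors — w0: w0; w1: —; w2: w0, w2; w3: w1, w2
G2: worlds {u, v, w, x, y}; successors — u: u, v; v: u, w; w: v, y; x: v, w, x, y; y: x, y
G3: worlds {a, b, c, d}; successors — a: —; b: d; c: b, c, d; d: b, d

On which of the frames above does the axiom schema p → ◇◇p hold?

G2

The schema corresponds to a generalized confluence (Geach) condition: ∀x ∃w (x = w ∧ xR²w).
G1: fails — at w1 but no w with w1=w and w1R²w.
G2: condition met.
G3: fails — at a but no w with a=w and aR²w.
Valid on: G2.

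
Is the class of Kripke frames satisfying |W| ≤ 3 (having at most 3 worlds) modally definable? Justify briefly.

Modal frame validity is preserved under disjoint unions.
Any modal formula valid on each of 4 disjoint one-world frames is valid on their disjoint union (validity is preserved under disjoint unions). Each one-world frame has |W|=1≤3, but the union has |W|=4.
So the class is not modally definable.

Not definable by any modal formula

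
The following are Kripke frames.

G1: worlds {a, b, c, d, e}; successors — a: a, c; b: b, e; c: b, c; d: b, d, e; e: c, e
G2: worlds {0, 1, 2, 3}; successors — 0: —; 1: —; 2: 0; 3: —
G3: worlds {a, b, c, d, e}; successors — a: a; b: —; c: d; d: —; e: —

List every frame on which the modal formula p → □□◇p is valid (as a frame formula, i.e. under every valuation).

Frame correspondent (Sahlqvist): ∀x ∀z (xR²z → ∃w (x = w ∧ zRw)) — i.e. a generalized confluence (Geach) condition.
G1: fails — aR²b but no w with a=w and bRw.
G2: condition met.
G3: condition met.
Valid on: G2, G3.

G2, G3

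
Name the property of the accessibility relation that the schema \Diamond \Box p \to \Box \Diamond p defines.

Suppose ◇□p→□◇p is valid. Take Rxy, Rxz and set V(p)={w : Ryw}. Then □p at y so ◇□p at x, so □◇p at x, so ◇p at z, giving w with Rzw and Ryw.
Conversely, on a frame with convergence the schema holds at every world under every valuation.
Frame condition: \forall x \forall y \forall z (Rxy \wedge Rxz \to \exists w (Ryw \wedge Rzw)).

convergence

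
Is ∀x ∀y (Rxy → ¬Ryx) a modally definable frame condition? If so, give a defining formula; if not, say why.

Not modally definable

Modal frame validity is preserved under surjective bounded morphisms.
The 5-cycle (worlds w0,w1,w2,w3,w4 with w0→w1→w2→w3→w4→w0) is asymmetric. Mapping every world to a single reflexive point • is a surjective bounded morphism, and the reflexive point is not asymmetric (R•• but asymmetry requires ¬R••).
So the class is not modally definable.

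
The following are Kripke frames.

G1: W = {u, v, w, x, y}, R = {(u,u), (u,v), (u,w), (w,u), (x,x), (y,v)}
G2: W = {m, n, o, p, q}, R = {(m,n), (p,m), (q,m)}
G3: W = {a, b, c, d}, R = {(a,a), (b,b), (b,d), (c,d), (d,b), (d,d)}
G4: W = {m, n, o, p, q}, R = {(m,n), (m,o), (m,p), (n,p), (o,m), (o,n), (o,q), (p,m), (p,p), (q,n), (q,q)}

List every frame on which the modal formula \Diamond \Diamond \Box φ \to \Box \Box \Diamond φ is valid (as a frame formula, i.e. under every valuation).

The schema corresponds to a generalized confluence (Geach) condition: \forall x \forall y \forall z ((x R^2 y \wedge x R^2 z) \to \exists w (yRw \wedge zRw)).
G1: fails — uR²u, uR²v but no t with uRt and vRt.
G2: fails — pR²n, pR²n but no w with nRw and nRw.
G3: satisfies the condition.
G4: fails — mR²n, mR²q but no w with nRw and qRw.
Valid on: G3.

G3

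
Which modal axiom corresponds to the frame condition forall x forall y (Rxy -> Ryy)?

□(□r → r)

The condition is shift-reflexivity. The T□ schema □(□r → r) defines it.
Suppose □(□r→r) is valid. Take Rxy and set V(r)={w : Ryw}. Then at y, □r holds; since □(□r→r) at x, □r→r at y, so r at y, i.e. Ryy.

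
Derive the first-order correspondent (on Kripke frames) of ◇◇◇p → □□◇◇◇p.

This is a Sahlqvist (Geach-type) schema ◇^3□^0p → □^2◇^3p.
First-order correspondent: ∀x ∀y ∀z ((xR³y ∧ xR²z) → ∃w (y = w ∧ zR³w)).

∀x ∀y ∀z ((xR³y ∧ xR²z) → ∃w (y = w ∧ zR³w))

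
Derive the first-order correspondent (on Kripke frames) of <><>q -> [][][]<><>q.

This is a Sahlqvist (Geach-type) schema ◇^2□^0q → □^3◇^2q.
Minimal-valuation argument: fix x; take any y with xR^2y and any z with xR^3z. Set V(q) to the set of worlds R-reachable from y in exactly 0 steps. Then □^0q holds at y, so the antecedent holds at x; validity forces ◇^2q at z, giving a w with zR^2w and yR^0w.
First-order correspondent: forall x forall y forall z ((x R^2 y & x R^3 z) -> exists w (y = w & z R^2 w)).

forall x forall y forall z ((x R^2 y & x R^3 z) -> exists w (y = w & z R^2 w))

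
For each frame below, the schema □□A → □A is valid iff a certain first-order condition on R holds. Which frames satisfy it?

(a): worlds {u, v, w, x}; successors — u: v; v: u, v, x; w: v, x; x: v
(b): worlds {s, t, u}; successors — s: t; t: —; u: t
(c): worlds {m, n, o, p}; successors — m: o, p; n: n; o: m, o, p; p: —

The schema corresponds to density: ∀x ∀y (Rxy → ∃z (Rxz ∧ Rzy)).
(a): ✓.
(b): fails — Rut but no z with Ruz and Rzt.
(c): ✓.

(a), (c)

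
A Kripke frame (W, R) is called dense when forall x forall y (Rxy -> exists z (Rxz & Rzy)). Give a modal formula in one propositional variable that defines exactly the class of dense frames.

□□q → □q

The condition is density. The C4 schema □□q → □q defines it.
Suppose □□q→□q is valid. Take Rxy and set V(q)={w : xR²w}. Then □□q at x, so □q at x, so q at y, i.e. ∃z(Rxz∧Rzy).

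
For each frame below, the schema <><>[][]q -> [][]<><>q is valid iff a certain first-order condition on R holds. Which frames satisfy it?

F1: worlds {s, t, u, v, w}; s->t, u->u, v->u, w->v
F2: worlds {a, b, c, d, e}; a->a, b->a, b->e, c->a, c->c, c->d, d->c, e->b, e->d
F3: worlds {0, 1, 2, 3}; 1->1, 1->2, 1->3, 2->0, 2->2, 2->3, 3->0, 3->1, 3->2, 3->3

Frame correspondent (Sahlqvist): forall x forall y forall z ((x R^2 y & x R^2 z) -> exists w (y R^2 w & z R^2 w)) — i.e. a generalized confluence (Geach) condition.
F1: satisfies the condition.
F2: satisfies the condition.
F3: fails — 1R²0, 1R²0 but no w with 0R²w and 0R²w.
Valid on: F1, F2.

F1, F2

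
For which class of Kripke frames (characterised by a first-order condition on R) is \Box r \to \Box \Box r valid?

transitivity

Suppose □r→□□r is valid. Take Rxy, Ryz and set V(r)={w : Rxw}. Then □r at x, so □□r at x, so □r at y, so r at z, i.e. Rxz.
The converse is a direct semantic check.
Frame condition: \forall x \forall y \forall z (Rxy \wedge Ryz \to Rxz).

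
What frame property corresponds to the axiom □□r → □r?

Density

Suppose □□r→□r is valid. Take Rxy and set V(r)={w : xR²w}. Then □□r at x, so □r at x, so r at y, i.e. ∃z(Rxz∧Rzy).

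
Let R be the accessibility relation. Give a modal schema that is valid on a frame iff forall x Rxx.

This is reflexivity; the standard corresponding axiom is T: □p → p.

□p → p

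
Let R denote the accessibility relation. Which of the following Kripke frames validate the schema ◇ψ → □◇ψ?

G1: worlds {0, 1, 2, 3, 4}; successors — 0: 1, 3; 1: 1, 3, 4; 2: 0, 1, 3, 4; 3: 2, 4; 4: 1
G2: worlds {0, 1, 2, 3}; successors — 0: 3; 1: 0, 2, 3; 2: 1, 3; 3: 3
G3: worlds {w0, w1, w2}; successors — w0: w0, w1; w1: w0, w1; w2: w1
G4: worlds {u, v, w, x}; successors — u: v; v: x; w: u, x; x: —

G3

The schema corresponds to the Euclidean property: ∀x ∀y ∀z (Rxy ∧ Rxz → Ryz).
G1: fails — R03 and R01 but not R31.
G2: fails — R10 and R10 but not R00.
G3: condition met.
G4: fails — Ruv and Ruv but not Rvv.
Valid on: G3.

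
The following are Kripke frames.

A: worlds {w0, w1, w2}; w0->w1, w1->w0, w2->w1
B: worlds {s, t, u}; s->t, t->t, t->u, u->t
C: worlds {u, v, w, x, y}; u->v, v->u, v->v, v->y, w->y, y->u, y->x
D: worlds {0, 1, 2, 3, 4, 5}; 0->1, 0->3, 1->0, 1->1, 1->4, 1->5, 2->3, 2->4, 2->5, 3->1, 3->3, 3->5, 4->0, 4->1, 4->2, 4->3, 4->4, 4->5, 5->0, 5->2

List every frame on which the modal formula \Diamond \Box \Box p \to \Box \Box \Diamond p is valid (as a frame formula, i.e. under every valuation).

A, B

Frame correspondent (Sahlqvist): \forall x \forall y \forall z ((xRy \wedge x R^2 z) \to \exists w (y R^2 w \wedge zRw)) — i.e. a generalized confluence (Geach) condition.
A: ✓.
B: ✓.
C: fails — vRu, vR²x but no t with uR²t and xRt.
D: fails — 1R5, 1R²5 but no w with 5R²w and 5Rw.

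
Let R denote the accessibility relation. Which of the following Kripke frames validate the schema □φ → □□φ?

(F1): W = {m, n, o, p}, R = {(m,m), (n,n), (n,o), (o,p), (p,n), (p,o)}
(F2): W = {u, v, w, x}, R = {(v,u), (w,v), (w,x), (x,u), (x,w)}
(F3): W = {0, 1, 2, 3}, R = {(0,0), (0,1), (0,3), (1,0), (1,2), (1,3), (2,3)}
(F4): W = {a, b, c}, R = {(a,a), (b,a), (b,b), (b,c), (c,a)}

This is the axiom for transitivity; its first-order frame correspondent is ∀x ∀y ∀z (Rxy ∧ Ryz → Rxz).
(F1): fails — Rop and Rpn but not Ron.
(F2): fails — Rxw and Rwx but not Rxx.
(F3): fails — R10 and R01 but not R11.
(F4): ✓.
Valid on: (F4).

(F4)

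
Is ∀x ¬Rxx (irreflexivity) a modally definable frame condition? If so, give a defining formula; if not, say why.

Not modally definable

If a class were modally definable it would be closed under surjective bounded morphisms (Goldblatt–Thomason).
The 3-cycle (worlds s,t,u with s→t→u→s) is irreflexive, and the map sending every world to a single reflexive point • is a surjective bounded morphism (forth: every edge maps to (•,•); back: every world has a successor). So any modal formula valid on the 3-cycle is also valid on the reflexive point, which is not irreflexive.
So the class is not modally definable.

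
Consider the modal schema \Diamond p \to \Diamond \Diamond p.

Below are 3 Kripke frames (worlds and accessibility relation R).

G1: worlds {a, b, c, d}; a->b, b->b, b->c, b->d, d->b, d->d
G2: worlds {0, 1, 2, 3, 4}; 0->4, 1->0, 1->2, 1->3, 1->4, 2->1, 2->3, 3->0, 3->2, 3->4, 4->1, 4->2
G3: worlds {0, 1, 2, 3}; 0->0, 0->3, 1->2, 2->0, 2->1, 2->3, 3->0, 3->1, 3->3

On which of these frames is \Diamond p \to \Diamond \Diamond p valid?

G1

This is the axiom for a generalized confluence (Geach) condition; its first-order frame correspondent is \forall x \forall y (xRy \to \exists w (y = w \wedge x R^2 w)).
G1: holds.
G2: fails — 0R4 but no w with 4=w and 0R²w.
G3: fails — 1R2 but no w with 2=w and 1R²w.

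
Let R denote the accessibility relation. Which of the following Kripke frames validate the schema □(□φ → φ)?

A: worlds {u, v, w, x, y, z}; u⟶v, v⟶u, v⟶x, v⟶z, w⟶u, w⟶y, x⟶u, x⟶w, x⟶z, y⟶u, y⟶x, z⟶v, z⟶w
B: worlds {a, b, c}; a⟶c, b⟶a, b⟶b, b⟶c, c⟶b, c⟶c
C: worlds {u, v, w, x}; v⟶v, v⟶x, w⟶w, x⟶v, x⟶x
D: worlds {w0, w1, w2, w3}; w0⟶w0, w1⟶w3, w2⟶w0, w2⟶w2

C

Frame correspondent (Sahlqvist): ∀x ∀y (Rxy → Ryy) — i.e. shift-reflexivity.
A: fails — Ruv but not Rvv.
B: fails — Rba but not Raa.
C: condition met.
D: fails — Rw1w3 but not Rw3w3.
Valid on: C.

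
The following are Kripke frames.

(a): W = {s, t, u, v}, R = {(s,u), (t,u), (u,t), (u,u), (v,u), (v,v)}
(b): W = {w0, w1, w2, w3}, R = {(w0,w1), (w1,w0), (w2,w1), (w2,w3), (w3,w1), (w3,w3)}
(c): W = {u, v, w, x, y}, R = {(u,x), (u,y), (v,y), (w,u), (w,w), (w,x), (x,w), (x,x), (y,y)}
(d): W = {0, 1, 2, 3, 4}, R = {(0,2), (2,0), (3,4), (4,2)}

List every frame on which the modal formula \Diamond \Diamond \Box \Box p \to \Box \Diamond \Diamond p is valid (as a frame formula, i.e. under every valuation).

(a)

The schema corresponds to a generalized confluence (Geach) condition: \forall x \forall y \forall z ((x R^2 y \wedge xRz) \to \exists w (y R^2 w \wedge z R^2 w)).
(a): condition met.
(b): fails — w0R²w0, w0Rw1 but no w with w0R²w and w1R²w.
(c): fails — uR²x, uRy but no t with xR²t and yR²t.
(d): fails — 0R²0, 0R2 but no w with 0R²w and 2R²w.
Valid on: (a).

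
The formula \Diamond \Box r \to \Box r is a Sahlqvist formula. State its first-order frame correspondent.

This schema is equivalent to the 5 axiom ◇r → □◇r.
It corresponds to the Euclidean property: \forall x \forall y \forall z (Rxy \wedge Rxz \to Ryz).

the Euclidean property: \forall x \forall y \forall z (Rxy \wedge Rxz \to Ryz)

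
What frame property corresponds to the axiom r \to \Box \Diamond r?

Suppose r→□◇r is valid. Take Rxy and set V(r)={x}. Then r at x, so □◇r at x, so ◇r at y, so some z with Ryz has r; z=x, i.e. Ryx.

symmetry: \forall x \forall y (Rxy \to Ryx)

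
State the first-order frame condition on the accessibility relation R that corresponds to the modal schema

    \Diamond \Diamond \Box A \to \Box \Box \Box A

\forall x \forall y \forall z ((x R^2 y \wedge x R^3 z) \to \exists w (yRw \wedge z = w))

This is a Sahlqvist (Geach-type) schema ◇^2□^1A → □^3◇^0A.
Minimal-valuation argument: fix x; take any y with xR^2y and any z with xR^3z. Set V(A) to the set of worlds R-reachable from y in exactly 1 step. Then □^1A holds at y, so the antecedent holds at x; validity forces ◇^0A at z, giving a w with zR^0w and yR^1w.
First-order correspondent: \forall x \forall y \forall z ((x R^2 y \wedge x R^3 z) \to \exists w (yRw \wedge z = w)).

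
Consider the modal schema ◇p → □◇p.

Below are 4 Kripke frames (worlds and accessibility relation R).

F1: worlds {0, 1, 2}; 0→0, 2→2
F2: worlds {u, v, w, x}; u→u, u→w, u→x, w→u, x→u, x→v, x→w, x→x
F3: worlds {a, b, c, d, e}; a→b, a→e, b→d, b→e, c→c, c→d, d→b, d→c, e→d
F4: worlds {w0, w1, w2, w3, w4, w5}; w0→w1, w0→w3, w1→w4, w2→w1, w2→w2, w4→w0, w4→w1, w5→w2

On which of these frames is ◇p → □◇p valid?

F1

The schema corresponds to the Euclidean property: ∀x ∀y ∀z (Rxy ∧ Rxz → Ryz).
F1: condition met.
F2: fails — Ruw and Ruw but not Rww.
F3: fails — Rab and Rab but not Rbb.
F4: fails — Rw0w1 and Rw0w1 but not Rw1w1.
Valid on: F1.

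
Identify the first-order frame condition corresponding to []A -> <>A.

seriality: forall x exists y Rxy

Suppose □A→◇A is valid. At any x set V(A)=W. Then □A at x, so ◇A at x, so x has a successor.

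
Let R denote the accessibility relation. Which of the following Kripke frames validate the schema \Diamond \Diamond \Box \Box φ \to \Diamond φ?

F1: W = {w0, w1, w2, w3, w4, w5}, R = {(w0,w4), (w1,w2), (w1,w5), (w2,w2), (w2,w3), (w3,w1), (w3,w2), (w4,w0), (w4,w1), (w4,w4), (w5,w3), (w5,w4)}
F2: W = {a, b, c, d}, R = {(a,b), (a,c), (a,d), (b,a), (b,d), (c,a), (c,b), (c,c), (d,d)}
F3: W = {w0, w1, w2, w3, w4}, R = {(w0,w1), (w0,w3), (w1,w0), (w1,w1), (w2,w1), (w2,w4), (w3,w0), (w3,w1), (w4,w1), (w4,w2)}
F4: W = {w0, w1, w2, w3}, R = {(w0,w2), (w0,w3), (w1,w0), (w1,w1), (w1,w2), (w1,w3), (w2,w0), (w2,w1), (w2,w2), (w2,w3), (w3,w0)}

F1, F3

This is the axiom for a generalized confluence (Geach) condition; its first-order frame correspondent is \forall x \forall y (x R^2 y \to \exists w (y R^2 w \wedge xRw)).
F1: condition met.
F2: fails — cR²d but no w with dR²w and cRw.
F3: condition met.
F4: fails — w3R²w3 but no w with w3R²w and w3Rw.
Valid on: F1, F3.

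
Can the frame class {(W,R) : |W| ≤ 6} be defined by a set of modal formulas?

Modal frame validity is preserved under disjoint unions.
Any modal formula valid on each of 7 disjoint one-world frames is valid on their disjoint union (validity is preserved under disjoint unions). Each one-world frame has |W|=1≤6, but the union has |W|=7.
So no modal formula (or set of formulas) defines exactly the |W|≤6 frames.

No — not modally definable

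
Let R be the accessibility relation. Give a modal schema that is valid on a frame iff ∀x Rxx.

This is reflexivity; the standard corresponding axiom is T: □s → s.
Suppose □s→s is valid. At any x set V(s)={w : Rxw}. Then □s holds at x, so s holds at x, i.e. Rxx.

□s → s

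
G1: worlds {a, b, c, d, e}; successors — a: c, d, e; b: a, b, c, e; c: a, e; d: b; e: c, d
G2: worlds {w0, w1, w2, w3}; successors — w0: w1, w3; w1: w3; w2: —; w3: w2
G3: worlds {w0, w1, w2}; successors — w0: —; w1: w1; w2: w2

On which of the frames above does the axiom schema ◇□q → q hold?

G3

The schema corresponds to symmetry: ∀x ∀y (Rxy → Ryx).
G1: fails — Rbc but not Rcb.
G2: fails — Rw0w1 but not Rw1w0.
G3: satisfies the condition.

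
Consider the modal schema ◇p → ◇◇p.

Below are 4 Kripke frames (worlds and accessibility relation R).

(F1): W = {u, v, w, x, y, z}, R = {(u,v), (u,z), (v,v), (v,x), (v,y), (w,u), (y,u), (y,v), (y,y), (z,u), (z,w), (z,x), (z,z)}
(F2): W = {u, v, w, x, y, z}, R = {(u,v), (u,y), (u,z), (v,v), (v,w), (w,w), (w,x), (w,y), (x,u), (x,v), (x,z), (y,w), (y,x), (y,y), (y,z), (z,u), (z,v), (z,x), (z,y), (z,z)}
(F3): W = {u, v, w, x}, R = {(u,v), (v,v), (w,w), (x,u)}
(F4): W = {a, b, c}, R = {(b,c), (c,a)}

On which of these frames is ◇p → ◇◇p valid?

(F2)

Frame correspondent (Sahlqvist): ∀x ∀y (xRy → ∃w (y = w ∧ xR²w)) — i.e. a generalized confluence (Geach) condition.
(F1): fails — wRu but no t with u=t and wR²t.
(F2): satisfies the condition.
(F3): fails — xRu but no t with u=t and xR²t.
(F4): fails — bRc but no w with c=w and bR²w.
Valid on: (F2).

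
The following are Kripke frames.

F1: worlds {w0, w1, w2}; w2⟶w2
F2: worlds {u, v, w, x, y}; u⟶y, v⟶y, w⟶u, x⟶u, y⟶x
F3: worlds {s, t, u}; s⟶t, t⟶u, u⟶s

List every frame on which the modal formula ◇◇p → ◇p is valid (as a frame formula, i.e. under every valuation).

F1

Frame correspondent (Sahlqvist): ∀x ∀y ∀z (Rxy ∧ Ryz → Rxz) — i.e. transitivity.
F1: condition met.
F2: fails — Ryx and Rxu but not Ryu.
F3: fails — Rus and Rst but not Rut.
Valid on: F1.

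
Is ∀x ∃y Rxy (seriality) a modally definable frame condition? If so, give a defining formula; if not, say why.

This is a Sahlqvist condition; the D axiom □r → ◇r defines it.
Suppose □r→◇r is valid. At any x set V(r)=W. Then □r at x, so ◇r at x, so x has a successor.

Definable; □r → ◇r defines it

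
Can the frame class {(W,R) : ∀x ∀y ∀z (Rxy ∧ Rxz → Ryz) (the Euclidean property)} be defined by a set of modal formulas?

Yes — defined by ◇q → □◇q

The condition is the Euclidean property. A defining modal formula is ◇q → □◇q.
Suppose ◇q→□◇q is valid. Take Rxy, Rxz and set V(q)={y}. Then ◇q at x, so □◇q at x, so ◇q at z, so some w with Rzw has q; w=y, i.e. Rzy. By symmetry of the argument, Ryz.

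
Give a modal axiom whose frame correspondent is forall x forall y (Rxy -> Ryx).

p → □◇p

This is symmetry; the standard corresponding axiom is B: p → □◇p.
Suppose p→□◇p is valid. Take Rxy and set V(p)={x}. Then p at x, so □◇p at x, so ◇p at y, so some z with Ryz has p; z=x, i.e. Ryx.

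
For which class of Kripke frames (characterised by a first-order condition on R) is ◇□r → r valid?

symmetry

This schema is equivalent to the B axiom r → □◇r.
Its frame correspondent is symmetry — ∀x ∀y (Rxy → Ryx).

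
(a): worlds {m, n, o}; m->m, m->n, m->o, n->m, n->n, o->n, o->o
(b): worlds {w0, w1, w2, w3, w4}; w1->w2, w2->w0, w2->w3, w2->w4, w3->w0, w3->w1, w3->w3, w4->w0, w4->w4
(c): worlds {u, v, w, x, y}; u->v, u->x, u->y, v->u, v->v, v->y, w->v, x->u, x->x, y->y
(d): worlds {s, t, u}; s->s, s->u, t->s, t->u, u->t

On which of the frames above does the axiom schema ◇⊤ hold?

Frame correspondent (Sahlqvist): ∀x ∃y Rxy — i.e. seriality.
(a): satisfies the condition.
(b): fails — world w0 has no successor.
(c): satisfies the condition.
(d): satisfies the condition.
Valid on: (a), (c), (d).

(a), (c), (d)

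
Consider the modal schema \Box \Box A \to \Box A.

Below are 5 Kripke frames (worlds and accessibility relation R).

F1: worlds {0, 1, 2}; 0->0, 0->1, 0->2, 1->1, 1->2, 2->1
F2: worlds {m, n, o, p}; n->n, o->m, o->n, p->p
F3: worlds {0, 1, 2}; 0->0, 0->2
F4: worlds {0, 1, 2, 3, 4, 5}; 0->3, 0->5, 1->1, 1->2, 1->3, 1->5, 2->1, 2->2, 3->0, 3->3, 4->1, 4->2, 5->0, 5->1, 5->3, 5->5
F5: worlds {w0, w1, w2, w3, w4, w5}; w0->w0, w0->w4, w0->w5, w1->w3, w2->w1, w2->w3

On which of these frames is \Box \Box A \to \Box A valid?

F1, F3, F4

Frame correspondent (Sahlqvist): \forall x \forall y (Rxy \to \exists z (Rxz \wedge Rzy)) — i.e. density.
F1: condition met.
F2: fails — Rom but no z with Roz and Rzm.
F3: condition met.
F4: condition met.
F5: fails — Rw1w3 but no z with Rw1z and Rzw3.
Valid on: F1, F3, F4.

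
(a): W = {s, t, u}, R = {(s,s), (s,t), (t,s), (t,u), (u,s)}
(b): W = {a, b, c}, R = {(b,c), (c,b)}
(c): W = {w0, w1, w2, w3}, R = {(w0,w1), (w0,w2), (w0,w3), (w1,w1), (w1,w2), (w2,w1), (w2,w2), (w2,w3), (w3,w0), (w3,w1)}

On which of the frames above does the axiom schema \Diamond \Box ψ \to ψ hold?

This is the axiom for symmetry; its first-order frame correspondent is \forall x \forall y (Rxy \to Ryx).
(a): fails — Rus but not Rsu.
(b): holds.
(c): fails — Rw3w1 but not Rw1w3.
Valid on: (b).

(b)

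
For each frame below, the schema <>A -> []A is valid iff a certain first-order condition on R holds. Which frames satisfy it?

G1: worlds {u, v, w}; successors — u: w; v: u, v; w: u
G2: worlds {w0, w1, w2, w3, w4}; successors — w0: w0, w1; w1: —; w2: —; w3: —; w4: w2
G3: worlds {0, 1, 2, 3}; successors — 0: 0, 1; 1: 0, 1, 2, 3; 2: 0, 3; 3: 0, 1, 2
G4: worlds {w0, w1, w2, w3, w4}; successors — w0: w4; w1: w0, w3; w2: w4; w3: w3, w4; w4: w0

This is the axiom for partial functionality; its first-order frame correspondent is forall x forall y forall z (Rxy & Rxz -> y = z).
G1: fails — v sees both u and v.
G2: fails — w0 sees both w0 and w1.
G3: fails — 0 sees both 0 and 1.
G4: fails — w1 sees both w0 and w3.
Valid on no frame.

none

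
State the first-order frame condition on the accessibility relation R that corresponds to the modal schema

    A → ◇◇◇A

This is a Sahlqvist (Geach-type) schema ◇^0□^0A → □^0◇^3A.
First-order correspondent: ∀x ∃w (x = w ∧ xR³w).

∀x ∃w (x = w ∧ xR³w)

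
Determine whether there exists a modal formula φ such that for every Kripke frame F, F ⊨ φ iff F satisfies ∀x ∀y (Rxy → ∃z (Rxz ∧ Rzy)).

Definable; □□r → □r defines it

Yes: it is density, defined by the C4 schema □□r → □r.
Suppose □□r→□r is valid. Take Rxy and set V(r)={w : xR²w}. Then □□r at x, so □r at x, so r at y, i.e. ∃z(Rxz∧Rzy).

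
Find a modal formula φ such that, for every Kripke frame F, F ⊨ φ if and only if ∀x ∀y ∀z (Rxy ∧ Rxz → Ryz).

A defining formula is ◇ψ → □◇ψ (the 5 axiom).
Suppose ◇ψ→□◇ψ is valid. Take Rxy, Rxz and set V(ψ)={y}. Then ◇ψ at x, so □◇ψ at x, so ◇ψ at z, so some w with Rzw has ψ; w=y, i.e. Rzy. By symmetry of the argument, Ryz.

◇ψ → □◇ψ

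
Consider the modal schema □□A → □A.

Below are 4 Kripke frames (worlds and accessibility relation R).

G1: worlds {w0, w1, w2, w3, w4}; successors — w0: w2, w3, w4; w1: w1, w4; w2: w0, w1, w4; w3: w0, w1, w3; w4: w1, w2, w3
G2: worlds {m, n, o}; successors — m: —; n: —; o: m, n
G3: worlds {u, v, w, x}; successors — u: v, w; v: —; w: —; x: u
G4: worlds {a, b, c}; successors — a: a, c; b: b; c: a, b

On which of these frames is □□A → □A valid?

G4

The schema corresponds to density: ∀x ∀y (Rxy → ∃z (Rxz ∧ Rzy)).
G1: fails — Rw4w2 but no z with Rw4z and Rzw2.
G2: fails — Rom but no z with Roz and Rzm.
G3: fails — Ruv but no z with Ruz and Rzv.
G4: satisfies the condition.
Valid on: G4.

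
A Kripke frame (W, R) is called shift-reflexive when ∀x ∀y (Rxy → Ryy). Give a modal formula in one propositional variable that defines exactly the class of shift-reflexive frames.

A defining formula is □(□s → s) (the T□ axiom).

□(□s → s)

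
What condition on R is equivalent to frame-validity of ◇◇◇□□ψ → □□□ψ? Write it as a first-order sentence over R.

This is a Sahlqvist (Geach-type) schema ◇^3□^2ψ → □^3◇^0ψ.
First-order correspondent: ∀x ∀y ∀z ((xR³y ∧ xR³z) → ∃w (yR²w ∧ z = w)).

∀x ∀y ∀z ((xR³y ∧ xR³z) → ∃w (yR²w ∧ z = w))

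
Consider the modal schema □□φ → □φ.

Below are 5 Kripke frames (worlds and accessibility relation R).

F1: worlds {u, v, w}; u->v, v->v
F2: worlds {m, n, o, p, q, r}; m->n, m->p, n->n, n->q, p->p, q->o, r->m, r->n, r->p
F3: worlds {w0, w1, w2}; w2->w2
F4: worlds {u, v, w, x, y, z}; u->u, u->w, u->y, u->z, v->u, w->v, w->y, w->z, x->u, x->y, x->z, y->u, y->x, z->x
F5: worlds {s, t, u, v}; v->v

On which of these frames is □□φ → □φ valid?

F1, F3, F5

This is the axiom for density; its first-order frame correspondent is ∀x ∀y (Rxy → ∃z (Rxz ∧ Rzy)).
F1: ✓.
F2: fails — Rrm but no z with Rrz and Rzm.
F3: ✓.
F4: fails — Ryx but no t with Ryt and Rtx.
F5: ✓.
Valid on: F1, F3, F5.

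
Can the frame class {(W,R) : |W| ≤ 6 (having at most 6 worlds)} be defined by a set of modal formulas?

Not definable by any modal formula

If a class were modally definable it would be closed under disjoint unions (Goldblatt–Thomason).
Any modal formula valid on each of 7 disjoint one-world frames is valid on their disjoint union (validity is preserved under disjoint unions). Each one-world frame has |W|=1≤6, but the union has |W|=7.
Hence having at most 6 worlds is not modally definable.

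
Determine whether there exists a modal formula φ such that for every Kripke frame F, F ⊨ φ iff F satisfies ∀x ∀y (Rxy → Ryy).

Yes, by □(□q → q)

Yes: it is shift-reflexivity, defined by the T□ schema □(□q → q).
Suppose □(□q→q) is valid. Take Rxy and set V(q)={w : Ryw}. Then at y, □q holds; since □(□q→q) at x, □q→q at y, so q at y, i.e. Ryy.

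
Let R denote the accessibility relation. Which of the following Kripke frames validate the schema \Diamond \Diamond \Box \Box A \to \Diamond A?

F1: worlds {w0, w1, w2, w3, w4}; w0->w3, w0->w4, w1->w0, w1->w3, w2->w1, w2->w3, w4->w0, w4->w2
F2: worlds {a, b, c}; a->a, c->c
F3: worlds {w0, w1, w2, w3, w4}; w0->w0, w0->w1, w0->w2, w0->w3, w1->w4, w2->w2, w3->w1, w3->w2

This is the axiom for a generalized confluence (Geach) condition; its first-order frame correspondent is \forall x \forall y (x R^2 y \to \exists w (y R^2 w \wedge xRw)).
F1: fails — w0R²w0 but no w with w0R²w and w0Rw.
F2: satisfies the condition.
F3: fails — w0R²w1 but no w with w1R²w and w0Rw.
Valid on: F2.

F2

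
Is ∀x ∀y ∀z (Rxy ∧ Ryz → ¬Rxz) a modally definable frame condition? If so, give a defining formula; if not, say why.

Any modally definable frame class is closed under surjective bounded morphisms.
The 7-cycle (worlds s,t,u,v,w,x,y with s→t→u→v→w→x→y→s) is intransitive. Mapping every world to a single reflexive point • is a surjective bounded morphism; the reflexive point is not intransitive (R••∧R•• but R••).
Hence intransitivity is not modally definable.

Not definable by any modal formula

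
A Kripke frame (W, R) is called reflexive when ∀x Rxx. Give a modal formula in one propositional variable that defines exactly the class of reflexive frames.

The condition is reflexivity. The T schema □r → r defines it.

□r → r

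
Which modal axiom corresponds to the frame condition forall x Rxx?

A defining formula is □ψ → ψ (the T axiom).
Suppose □ψ→ψ is valid. At any x set V(ψ)={w : Rxw}. Then □ψ holds at x, so ψ holds at x, i.e. Rxx.

□ψ → ψ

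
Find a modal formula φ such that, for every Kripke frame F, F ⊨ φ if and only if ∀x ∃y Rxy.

This is seriality; the standard corresponding axiom is D: □s → ◇s.

□s → ◇s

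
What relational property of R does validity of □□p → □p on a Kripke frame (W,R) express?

This is the C4 axiom.
Its frame correspondent is density — ∀x ∀y (Rxy → ∃z (Rxz ∧ Rzy)).

density: ∀x ∀y (Rxy → ∃z (Rxz ∧ Rzy))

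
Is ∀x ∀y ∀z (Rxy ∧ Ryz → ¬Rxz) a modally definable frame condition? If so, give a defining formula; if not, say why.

Not modally definable

Any modally definable frame class is closed under surjective bounded morphisms.
The 7-cycle (worlds w0,w1,w2,w3,w4,w5,w6 with w0→w1→w2→w3→w4→w5→w6→w0) is intransitive. Mapping every world to a single reflexive point • is a surjective bounded morphism; the reflexive point is not intransitive (R••∧R•• but R••).
Hence intransitivity is not modally definable.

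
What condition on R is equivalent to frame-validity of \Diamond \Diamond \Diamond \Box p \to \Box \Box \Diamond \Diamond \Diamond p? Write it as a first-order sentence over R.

This is a Sahlqvist (Geach-type) schema ◇^3□^1p → □^2◇^3p.
Minimal-valuation argument: fix x; take any y with xR^3y and any z with xR^2z. Set V(p) to the set of worlds R-reachable from y in exactly 1 step. Then □^1p holds at y, so the antecedent holds at x; validity forces ◇^3p at z, giving a w with zR^3w and yR^1w.
First-order correspondent: \forall x \forall y \forall z ((x R^3 y \wedge x R^2 z) \to \exists w (yRw \wedge z R^3 w)).

\forall x \forall y \forall z ((x R^3 y \wedge x R^2 z) \to \exists w (yRw \wedge z R^3 w))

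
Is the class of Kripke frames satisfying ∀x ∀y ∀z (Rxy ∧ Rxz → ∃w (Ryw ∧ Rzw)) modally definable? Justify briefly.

The condition is convergence. A defining modal formula is ◇□r → □◇r.
Suppose ◇□r→□◇r is valid. Take Rxy, Rxz and set V(r)={w : Ryw}. Then □r at y so ◇□r at x, so □◇r at x, so ◇r at z, giving w with Rzw and Ryw.

Definable; ◇□r → □◇r defines it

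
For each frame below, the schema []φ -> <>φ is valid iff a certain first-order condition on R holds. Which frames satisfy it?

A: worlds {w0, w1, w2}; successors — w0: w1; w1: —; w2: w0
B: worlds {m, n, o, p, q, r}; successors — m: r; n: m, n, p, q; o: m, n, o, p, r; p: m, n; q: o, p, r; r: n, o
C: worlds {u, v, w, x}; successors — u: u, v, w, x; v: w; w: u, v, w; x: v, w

This is the axiom for seriality; its first-order frame correspondent is forall x exists y Rxy.
A: fails — world w1 has no successor.
B: condition met.
C: condition met.
Valid on: B, C.

B, C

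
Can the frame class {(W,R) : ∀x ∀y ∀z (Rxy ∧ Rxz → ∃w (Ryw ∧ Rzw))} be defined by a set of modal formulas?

The condition is convergence. A defining modal formula is ◇□p → □◇p.
Suppose ◇□p→□◇p is valid. Take Rxy, Rxz and set V(p)={w : Ryw}. Then □p at y so ◇□p at x, so □◇p at x, so ◇p at z, giving w with Rzw and Ryw.

Yes — defined by ◇□p → □◇p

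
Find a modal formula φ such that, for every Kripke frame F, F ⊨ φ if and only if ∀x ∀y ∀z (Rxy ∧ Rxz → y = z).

A defining formula is ◇q → □q (the CD axiom).
Suppose ◇q→□q is valid. Take Rxy, Rxz and set V(q)={y}. Then ◇q at x, so □q at x, so q at z, i.e. z=y.

◇q → □q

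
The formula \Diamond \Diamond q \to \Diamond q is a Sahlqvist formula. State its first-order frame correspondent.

transitivity: \forall x \forall y \forall z (Rxy \wedge Ryz \to Rxz)

This schema is equivalent to the 4 axiom □q → □□q.
It corresponds to transitivity: \forall x \forall y \forall z (Rxy \wedge Ryz \to Rxz).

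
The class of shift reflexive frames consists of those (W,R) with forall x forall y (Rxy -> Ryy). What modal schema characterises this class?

The condition is shift-reflexivity. The T□ schema □(□s → s) defines it.
Suppose □(□s→s) is valid. Take Rxy and set V(s)={w : Ryw}. Then at y, □s holds; since □(□s→s) at x, □s→s at y, so s at y, i.e. Ryy.

□(□s → s)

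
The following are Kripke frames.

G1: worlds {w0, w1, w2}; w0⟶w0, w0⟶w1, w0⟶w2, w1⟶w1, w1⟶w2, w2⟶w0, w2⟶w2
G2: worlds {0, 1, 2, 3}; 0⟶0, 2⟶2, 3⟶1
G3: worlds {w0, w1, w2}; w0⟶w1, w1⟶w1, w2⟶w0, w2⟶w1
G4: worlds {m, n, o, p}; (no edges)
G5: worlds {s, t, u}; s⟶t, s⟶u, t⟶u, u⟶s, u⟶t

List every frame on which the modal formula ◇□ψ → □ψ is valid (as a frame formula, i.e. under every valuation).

G4

Frame correspondent (Sahlqvist): ∀x ∀y ∀z (Rxy ∧ Rxz → Ryz) — i.e. the Euclidean property.
G1: fails — Rw0w1 and Rw0w0 but not Rw1w0.
G2: fails — R31 and R31 but not R11.
G3: fails — Rw2w0 and Rw2w0 but not Rw0w0.
G4: ✓.
G5: fails — Rsu and Rsu but not Ruu.
Valid on: G4.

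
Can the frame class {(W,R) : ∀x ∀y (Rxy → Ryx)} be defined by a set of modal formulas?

The condition is symmetry. A defining modal formula is q → □◇q.
Suppose q→□◇q is valid. Take Rxy and set V(q)={x}. Then q at x, so □◇q at x, so ◇q at y, so some z with Ryz has q; z=x, i.e. Ryx.

Yes, by q → □◇q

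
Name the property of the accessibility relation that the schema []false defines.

This schema is the Ver axiom.
It corresponds to emptiness of R: forall x forall y ~Rxy.

emptiness of R: forall x forall y ~Rxy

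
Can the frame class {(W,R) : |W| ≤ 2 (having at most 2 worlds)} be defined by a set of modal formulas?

No

Any modally definable frame class is closed under disjoint unions.
Any modal formula valid on each of 3 disjoint one-world frames is valid on their disjoint union (validity is preserved under disjoint unions). Each one-world frame has |W|=1≤2, but the union has |W|=3.
So no modal formula (or set of formulas) defines exactly the |W|≤2 frames.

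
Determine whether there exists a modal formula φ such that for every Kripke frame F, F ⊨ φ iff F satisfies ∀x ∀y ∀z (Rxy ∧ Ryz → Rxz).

Yes: it is transitivity, defined by the 4 schema □r → □□r.

Yes — defined by □r → □□r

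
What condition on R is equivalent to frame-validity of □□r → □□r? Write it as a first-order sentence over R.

∀x ∀z (xR²z → ∃w (xR²w ∧ z = w))

This is a Sahlqvist (Geach-type) schema ◇^0□^2r → □^2◇^0r.
Minimal-valuation argument: fix x; take any y with xR^0y and any z with xR^2z. Set V(r) to the set of worlds R-reachable from y in exactly 2 steps. Then □^2r holds at y, so the antecedent holds at x; validity forces ◇^0r at z, giving a w with zR^0w and yR^2w.
First-order correspondent: ∀x ∀z (xR²z → ∃w (xR²w ∧ z = w)).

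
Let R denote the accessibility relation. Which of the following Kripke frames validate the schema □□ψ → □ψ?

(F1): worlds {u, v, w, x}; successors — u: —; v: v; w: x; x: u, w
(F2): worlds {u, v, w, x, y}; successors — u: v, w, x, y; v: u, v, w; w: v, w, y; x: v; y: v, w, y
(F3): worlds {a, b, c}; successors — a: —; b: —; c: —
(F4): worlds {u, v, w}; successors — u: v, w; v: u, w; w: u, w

(F3)

This is the axiom for density; its first-order frame correspondent is ∀x ∀y (Rxy → ∃z (Rxz ∧ Rzy)).
(F1): fails — Rxw but no z with Rxz and Rzw.
(F2): fails — Rux but no z with Ruz and Rzx.
(F3): condition met.
(F4): fails — Ruv but no z with Ruz and Rzv.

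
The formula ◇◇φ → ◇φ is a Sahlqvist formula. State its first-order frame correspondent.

transitivity

This schema is equivalent to the 4 axiom □φ → □□φ.
Its frame correspondent is transitivity — ∀x ∀y ∀z (Rxy ∧ Ryz → Rxz).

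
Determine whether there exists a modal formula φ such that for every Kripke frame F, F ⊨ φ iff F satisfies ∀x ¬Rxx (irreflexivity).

No

If a class were modally definable it would be closed under surjective bounded morphisms (Goldblatt–Thomason).
The 2-cycle (worlds a,b with a→b→a) is irreflexive, and the map sending every world to a single reflexive point • is a surjective bounded morphism (forth: every edge maps to (•,•); back: every world has a successor). So any modal formula valid on the 2-cycle is also valid on the reflexive point, which is not irreflexive.
So the class is not modally definable.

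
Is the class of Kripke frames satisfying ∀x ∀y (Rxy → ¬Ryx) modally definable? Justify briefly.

Modal frame validity is preserved under surjective bounded morphisms.
The 3-cycle (worlds a,b,c with a→b→c→a) is asymmetric. Mapping every world to a single reflexive point • is a surjective bounded morphism, and the reflexive point is not asymmetric (R•• but asymmetry requires ¬R••).
So the class is not modally definable.

Not definable by any modal formula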